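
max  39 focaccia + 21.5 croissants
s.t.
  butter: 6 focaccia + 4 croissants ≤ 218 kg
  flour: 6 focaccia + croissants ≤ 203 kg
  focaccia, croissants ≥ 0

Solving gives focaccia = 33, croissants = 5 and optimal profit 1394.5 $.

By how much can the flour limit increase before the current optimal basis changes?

15

Binding constraints: butter, flour. The basis is B = [[6,4],[6,1]] with det -18.
Per unit increase in flour, x* moves by d = (0.2222, -0.3333).
The basis stays optimal until croissants reaches 0; allowable increase = 15 kg.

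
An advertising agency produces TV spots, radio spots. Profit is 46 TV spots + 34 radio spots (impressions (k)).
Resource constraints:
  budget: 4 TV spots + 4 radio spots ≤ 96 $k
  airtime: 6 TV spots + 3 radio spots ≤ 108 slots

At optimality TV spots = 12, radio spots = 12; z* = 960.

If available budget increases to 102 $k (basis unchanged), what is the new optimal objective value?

Both budget and airtime are binding at x*.
Dual feasibility on the basic columns requires 4·y_budget + 6·y_airtime = 46, 4·y_budget + 3·y_airtime = 34.
This yields shadow prices y_budget = 5.5, y_airtime = 4.
Δz = y_budget·Δb = 5.5 × (6) = 33, so new z* = 960 + 33 = 993.

993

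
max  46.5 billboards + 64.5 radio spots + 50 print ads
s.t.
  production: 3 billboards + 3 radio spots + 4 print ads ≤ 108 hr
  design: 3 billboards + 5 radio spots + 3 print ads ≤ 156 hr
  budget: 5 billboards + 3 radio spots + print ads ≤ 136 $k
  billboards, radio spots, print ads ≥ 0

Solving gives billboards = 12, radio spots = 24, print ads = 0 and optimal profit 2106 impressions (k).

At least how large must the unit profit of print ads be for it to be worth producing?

53

At the optimum: production uses 108 of 108 (binding); design uses 156 of 156 (binding); budget uses 132 of 136 (slack = 4).
Slack constraints have shadow price 0 (complementary slackness).
From A_Bᵀ y = c: 3·y_production + 3·y_design = 46.5; 3·y_production + 5·y_design = 64.5.
This yields shadow prices y_production = 6.5, y_design = 9.
print ads enters the basis when its profit ≥ yᵀa₃ = 6.5·4 + 9·3 = 53.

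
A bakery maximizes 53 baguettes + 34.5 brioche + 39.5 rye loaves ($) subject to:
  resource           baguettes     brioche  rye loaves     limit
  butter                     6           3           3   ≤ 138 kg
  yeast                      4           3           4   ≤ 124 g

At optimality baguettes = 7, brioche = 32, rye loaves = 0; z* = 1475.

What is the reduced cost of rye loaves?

At the optimum: butter uses 138 of 138 (binding); yeast uses 124 of 124 (binding).
The binding rows give the dual system: 6·y_butter + 4·y_yeast = 53 and 3·y_butter + 3·y_yeast = 34.5.
This yields shadow prices y_butter = 3.5, y_yeast = 8.
Reduced cost of rye loaves: c₃ − yᵀa₃ = 39.5 − (3.5·3 + 8·4) = 39.5 − 42.5 = -3.

-3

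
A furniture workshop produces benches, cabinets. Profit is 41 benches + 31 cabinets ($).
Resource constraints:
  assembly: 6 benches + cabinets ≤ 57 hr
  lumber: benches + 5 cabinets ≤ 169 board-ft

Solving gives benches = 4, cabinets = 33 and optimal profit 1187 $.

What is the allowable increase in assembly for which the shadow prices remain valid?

957

Binding constraints: assembly, lumber. The basis is B = [[6,1],[1,5]] with det 29.
Per unit increase in assembly, x* moves by d = (0.1724, -0.0345).
The basis stays optimal until cabinets reaches 0; allowable increase = 957 hr.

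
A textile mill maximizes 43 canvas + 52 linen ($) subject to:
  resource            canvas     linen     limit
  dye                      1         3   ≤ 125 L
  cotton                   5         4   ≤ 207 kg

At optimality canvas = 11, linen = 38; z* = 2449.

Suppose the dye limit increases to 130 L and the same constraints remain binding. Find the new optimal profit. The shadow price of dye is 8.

2489

Δb = 5, so new z* = 2449 + (8)·(5) = 2449 + 40 = 2489.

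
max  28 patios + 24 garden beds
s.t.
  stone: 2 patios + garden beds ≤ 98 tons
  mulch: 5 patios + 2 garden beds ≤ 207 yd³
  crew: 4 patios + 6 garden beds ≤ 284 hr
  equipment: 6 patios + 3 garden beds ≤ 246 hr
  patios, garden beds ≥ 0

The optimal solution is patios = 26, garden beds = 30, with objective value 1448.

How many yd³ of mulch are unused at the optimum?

mulch used = 5·26 + 2·30 = 190; slack = 207 − 190 = 17.

17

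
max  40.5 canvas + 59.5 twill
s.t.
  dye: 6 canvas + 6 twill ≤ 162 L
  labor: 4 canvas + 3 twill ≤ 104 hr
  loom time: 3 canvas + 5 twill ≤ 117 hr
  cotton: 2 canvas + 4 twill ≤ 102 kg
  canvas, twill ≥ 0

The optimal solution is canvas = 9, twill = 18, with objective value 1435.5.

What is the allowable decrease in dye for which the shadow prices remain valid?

Binding constraints: dye, loom time. The basis is B = [[6,6],[3,5]] with det 12.
Per unit decrease in dye, x* moves by d = (-0.4167, 0.25).
The basis stays optimal until canvas reaches 0; allowable decrease = 21.6 L.

21.6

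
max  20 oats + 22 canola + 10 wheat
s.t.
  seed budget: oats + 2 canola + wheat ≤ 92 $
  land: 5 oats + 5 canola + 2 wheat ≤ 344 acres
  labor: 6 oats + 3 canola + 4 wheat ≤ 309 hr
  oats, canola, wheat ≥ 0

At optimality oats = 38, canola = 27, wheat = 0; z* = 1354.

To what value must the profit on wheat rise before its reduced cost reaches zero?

16

Check each constraint at x*: seed budget 92/92 (tight); land 325/344 (slack 19); labor 309/309 (tight).
Slack constraints have shadow price 0 (complementary slackness).
From A_Bᵀ y = c: 1·y_seed budget + 6·y_labor = 20; 2·y_seed budget + 3·y_labor = 22.
→ y_seed budget = 8 and y_labor = 2.
wheat enters the basis when its profit ≥ yᵀa₃ = 8·1 + 2·4 = 16.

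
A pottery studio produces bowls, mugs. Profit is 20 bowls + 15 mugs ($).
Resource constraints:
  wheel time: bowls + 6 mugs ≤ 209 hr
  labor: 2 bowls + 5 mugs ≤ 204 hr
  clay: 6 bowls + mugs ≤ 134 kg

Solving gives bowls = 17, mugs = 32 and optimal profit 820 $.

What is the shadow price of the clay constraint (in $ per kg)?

Check each constraint at x*: wheel time 209/209 (tight); labor 194/204 (slack 10); clay 134/134 (tight).
Slack constraints have shadow price 0 (complementary slackness).
The binding rows give the dual system: 1·y_wheel time + 6·y_clay = 20 and 6·y_wheel time + 1·y_clay = 15.
Solving: y_wheel time = 2, y_clay = 3.
Shadow price of clay = 3.

3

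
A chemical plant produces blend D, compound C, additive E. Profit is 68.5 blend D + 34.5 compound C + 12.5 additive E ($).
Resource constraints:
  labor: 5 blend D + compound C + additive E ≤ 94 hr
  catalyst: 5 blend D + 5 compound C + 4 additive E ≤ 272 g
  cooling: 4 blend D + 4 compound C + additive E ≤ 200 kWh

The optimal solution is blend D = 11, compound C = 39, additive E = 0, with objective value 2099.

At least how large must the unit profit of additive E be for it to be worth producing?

Check each constraint at x*: labor 94/94 (tight); catalyst 250/272 (slack 22); cooling 200/200 (tight).
Slack constraints have shadow price 0 (complementary slackness).
The binding rows give the dual system: 5·y_labor + 4·y_cooling = 68.5 and 1·y_labor + 4·y_cooling = 34.5.
→ y_labor = 8.5 and y_cooling = 6.5.
additive E enters the basis when its profit ≥ yᵀa₃ = 8.5·1 + 6.5·1 = 15.

15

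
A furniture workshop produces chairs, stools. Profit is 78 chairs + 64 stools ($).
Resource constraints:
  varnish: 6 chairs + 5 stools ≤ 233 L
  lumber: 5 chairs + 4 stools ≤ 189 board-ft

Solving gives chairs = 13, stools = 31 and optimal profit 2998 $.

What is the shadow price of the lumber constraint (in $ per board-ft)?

6

At the optimum: varnish uses 233 of 233 (binding); lumber uses 189 of 189 (binding).
The binding rows give the dual system: 6·y_varnish + 5·y_lumber = 78 and 5·y_varnish + 4·y_lumber = 64.
Solving: y_varnish = 8, y_lumber = 6.
Shadow price of lumber = 6.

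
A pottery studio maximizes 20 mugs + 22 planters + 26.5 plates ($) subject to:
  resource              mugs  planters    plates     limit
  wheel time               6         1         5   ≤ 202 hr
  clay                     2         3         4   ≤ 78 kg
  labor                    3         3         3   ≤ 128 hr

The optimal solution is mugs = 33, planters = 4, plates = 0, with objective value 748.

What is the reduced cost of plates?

-6.5

At the optimum: wheel time uses 202 of 202 (binding); clay uses 78 of 78 (binding); labor uses 111 of 128 (slack = 17).
Since labor is not tight, its dual is 0.
The binding rows give the dual system: 6·y_wheel time + 2·y_clay = 20 and 1·y_wheel time + 3·y_clay = 22.
→ y_wheel time = 1 and y_clay = 7.
Reduced cost of plates: c₃ − yᵀa₃ = 26.5 − (1·5 + 7·4) = 26.5 − 33 = -6.5.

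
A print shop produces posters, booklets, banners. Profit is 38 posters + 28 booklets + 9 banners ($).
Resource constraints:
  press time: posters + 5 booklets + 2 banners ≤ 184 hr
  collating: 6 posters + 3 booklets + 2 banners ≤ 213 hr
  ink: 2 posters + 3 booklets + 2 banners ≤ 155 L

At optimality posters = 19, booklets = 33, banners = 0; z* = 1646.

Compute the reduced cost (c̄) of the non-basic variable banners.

Binding: press time and collating. Non-binding: ink (18 unused).
By complementary slackness, y = 0 for the non-binding constraint.
From A_Bᵀ y = c: 1·y_press time + 6·y_collating = 38; 5·y_press time + 3·y_collating = 28.
Solving: y_press time = 2, y_collating = 6.
Reduced cost of banners: c₃ − yᵀa₃ = 9 − (2·2 + 6·2) = 9 − 16 = -7.

-7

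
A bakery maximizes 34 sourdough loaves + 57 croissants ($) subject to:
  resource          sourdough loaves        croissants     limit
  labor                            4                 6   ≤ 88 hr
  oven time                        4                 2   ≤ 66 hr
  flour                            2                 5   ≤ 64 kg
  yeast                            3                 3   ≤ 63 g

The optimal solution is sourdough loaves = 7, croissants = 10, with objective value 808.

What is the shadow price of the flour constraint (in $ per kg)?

Check each constraint at x*: labor 88/88 (tight); oven time 48/66 (slack 18); flour 64/64 (tight); yeast 51/63 (slack 12).
Since oven time, yeast are not tight, their duals are 0.
The binding rows give the dual system: 4·y_labor + 2·y_flour = 34 and 6·y_labor + 5·y_flour = 57.
This yields shadow prices y_labor = 7, y_flour = 3.
Shadow price of flour = 3.

3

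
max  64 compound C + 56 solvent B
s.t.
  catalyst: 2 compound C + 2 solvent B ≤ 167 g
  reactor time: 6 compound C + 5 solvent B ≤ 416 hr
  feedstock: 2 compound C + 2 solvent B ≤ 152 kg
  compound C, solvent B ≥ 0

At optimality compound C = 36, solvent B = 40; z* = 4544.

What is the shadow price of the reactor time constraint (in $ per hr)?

8

At the optimum: catalyst uses 152 of 167 (slack = 15); reactor time uses 416 of 416 (binding); feedstock uses 152 of 152 (binding).
By complementary slackness, y = 0 for the non-binding constraint.
Dual feasibility on the basic columns requires 6·y_reactor time + 2·y_feedstock = 64, 5·y_reactor time + 2·y_feedstock = 56.
Solving: y_reactor time = 8, y_feedstock = 8.
Shadow price of reactor time = 8.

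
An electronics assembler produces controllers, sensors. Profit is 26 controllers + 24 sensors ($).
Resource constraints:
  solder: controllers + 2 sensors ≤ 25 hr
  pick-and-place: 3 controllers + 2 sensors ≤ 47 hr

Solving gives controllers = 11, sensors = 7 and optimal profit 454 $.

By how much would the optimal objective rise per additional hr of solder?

At the optimum: solder uses 25 of 25 (binding); pick-and-place uses 47 of 47 (binding).
From A_Bᵀ y = c: 1·y_solder + 3·y_pick-and-place = 26; 2·y_solder + 2·y_pick-and-place = 24.
→ y_solder = 5 and y_pick-and-place = 7.
Shadow price of solder = 5.

5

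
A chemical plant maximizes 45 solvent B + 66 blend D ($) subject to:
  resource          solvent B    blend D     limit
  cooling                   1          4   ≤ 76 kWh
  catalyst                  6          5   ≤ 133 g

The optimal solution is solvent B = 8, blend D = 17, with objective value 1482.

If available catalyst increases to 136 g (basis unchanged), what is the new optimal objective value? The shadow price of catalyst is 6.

1500

Δb = 3, so new z* = 1482 + (6)·(3) = 1482 + 18 = 1500.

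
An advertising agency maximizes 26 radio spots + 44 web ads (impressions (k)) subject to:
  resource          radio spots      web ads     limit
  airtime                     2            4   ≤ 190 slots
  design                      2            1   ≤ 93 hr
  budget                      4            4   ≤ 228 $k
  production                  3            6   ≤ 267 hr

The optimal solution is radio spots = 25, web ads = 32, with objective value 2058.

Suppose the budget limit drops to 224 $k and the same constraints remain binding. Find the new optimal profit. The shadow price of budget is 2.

Δb = -4, so new z* = 2058 + (2)·(-4) = 2058 − 8 = 2050.

2050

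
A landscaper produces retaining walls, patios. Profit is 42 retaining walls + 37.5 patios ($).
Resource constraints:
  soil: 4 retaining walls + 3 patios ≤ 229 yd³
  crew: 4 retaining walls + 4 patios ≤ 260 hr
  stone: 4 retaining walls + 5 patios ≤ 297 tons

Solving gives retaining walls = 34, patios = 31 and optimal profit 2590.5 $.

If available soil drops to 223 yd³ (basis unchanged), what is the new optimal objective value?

2563.5

Binding: soil and crew. Non-binding: stone (6 unused).
Since stone is not tight, its dual is 0.
Dual feasibility on the basic columns requires 4·y_soil + 4·y_crew = 42, 3·y_soil + 4·y_crew = 37.5.
→ y_soil = 4.5 and y_crew = 6.
Δz = y_soil·Δb = 4.5 × (-6) = -27, so new z* = 2590.5 − 27 = 2563.5.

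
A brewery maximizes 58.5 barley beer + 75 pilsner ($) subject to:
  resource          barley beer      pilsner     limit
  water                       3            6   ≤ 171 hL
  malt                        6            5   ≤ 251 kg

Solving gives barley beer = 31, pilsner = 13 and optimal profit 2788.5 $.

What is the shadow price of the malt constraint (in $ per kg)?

6

Both water and malt are binding at x*.
The binding rows give the dual system: 3·y_water + 6·y_malt = 58.5 and 6·y_water + 5·y_malt = 75.
→ y_water = 7.5 and y_malt = 6.
Shadow price of malt = 6.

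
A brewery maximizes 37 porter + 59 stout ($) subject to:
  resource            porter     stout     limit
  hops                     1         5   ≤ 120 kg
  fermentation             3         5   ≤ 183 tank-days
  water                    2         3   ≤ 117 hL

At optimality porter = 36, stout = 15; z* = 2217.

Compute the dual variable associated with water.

Check each constraint at x*: hops 111/120 (slack 9); fermentation 183/183 (tight); water 117/117 (tight).
By complementary slackness, y = 0 for the non-binding constraint.
Dual feasibility on the basic columns requires 3·y_fermentation + 2·y_water = 37, 5·y_fermentation + 3·y_water = 59.
This yields shadow prices y_fermentation = 7, y_water = 8.
Shadow price of water = 8.

8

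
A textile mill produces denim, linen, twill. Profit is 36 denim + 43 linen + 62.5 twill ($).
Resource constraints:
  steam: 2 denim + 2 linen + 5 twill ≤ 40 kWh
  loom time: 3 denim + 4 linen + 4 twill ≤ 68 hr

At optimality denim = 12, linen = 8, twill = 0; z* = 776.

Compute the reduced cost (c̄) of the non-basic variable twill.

Both steam and loom time are binding at x*.
Dual feasibility on the basic columns requires 2·y_steam + 3·y_loom time = 36, 2·y_steam + 4·y_loom time = 43.
→ y_steam = 7.5 and y_loom time = 7.
Reduced cost of twill: c₃ − yᵀa₃ = 62.5 − (7.5·5 + 7·4) = 62.5 − 65.5 = -3.

-3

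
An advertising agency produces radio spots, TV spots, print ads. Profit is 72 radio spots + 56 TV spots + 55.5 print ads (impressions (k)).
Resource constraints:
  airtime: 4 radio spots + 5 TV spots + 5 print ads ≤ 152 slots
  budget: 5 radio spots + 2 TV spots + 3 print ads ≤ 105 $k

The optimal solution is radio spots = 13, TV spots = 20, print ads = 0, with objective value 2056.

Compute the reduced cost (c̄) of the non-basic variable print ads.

Check each constraint at x*: airtime 152/152 (tight); budget 105/105 (tight).
From A_Bᵀ y = c: 4·y_airtime + 5·y_budget = 72; 5·y_airtime + 2·y_budget = 56.
This yields shadow prices y_airtime = 8, y_budget = 8.
Reduced cost of print ads: c₃ − yᵀa₃ = 55.5 − (8·5 + 8·3) = 55.5 − 64 = -8.5.

-8.5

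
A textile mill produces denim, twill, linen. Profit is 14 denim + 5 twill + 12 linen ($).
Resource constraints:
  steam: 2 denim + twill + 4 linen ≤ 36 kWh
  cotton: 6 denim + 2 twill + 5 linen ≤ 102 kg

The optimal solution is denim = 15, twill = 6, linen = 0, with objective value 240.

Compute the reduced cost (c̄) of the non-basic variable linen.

At the optimum: steam uses 36 of 36 (binding); cotton uses 102 of 102 (binding).
The binding rows give the dual system: 2·y_steam + 6·y_cotton = 14 and 1·y_steam + 2·y_cotton = 5.
Solving: y_steam = 1, y_cotton = 2.
Reduced cost of linen: c₃ − yᵀa₃ = 12 − (1·4 + 2·5) = 12 − 14 = -2.

-2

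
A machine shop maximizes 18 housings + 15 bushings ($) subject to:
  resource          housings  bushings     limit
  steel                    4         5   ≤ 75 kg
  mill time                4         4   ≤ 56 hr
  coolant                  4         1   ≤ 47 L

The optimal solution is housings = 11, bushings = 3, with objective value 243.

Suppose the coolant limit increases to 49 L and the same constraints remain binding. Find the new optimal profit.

Check each constraint at x*: steel 59/75 (slack 16); mill time 56/56 (tight); coolant 47/47 (tight).
Slack constraints have shadow price 0 (complementary slackness).
The binding rows give the dual system: 4·y_mill time + 4·y_coolant = 18 and 4·y_mill time + 1·y_coolant = 15.
Solving: y_mill time = 3.5, y_coolant = 1.
Δz = y_coolant·Δb = 1 × (2) = 2, so new z* = 243 + 2 = 245.

245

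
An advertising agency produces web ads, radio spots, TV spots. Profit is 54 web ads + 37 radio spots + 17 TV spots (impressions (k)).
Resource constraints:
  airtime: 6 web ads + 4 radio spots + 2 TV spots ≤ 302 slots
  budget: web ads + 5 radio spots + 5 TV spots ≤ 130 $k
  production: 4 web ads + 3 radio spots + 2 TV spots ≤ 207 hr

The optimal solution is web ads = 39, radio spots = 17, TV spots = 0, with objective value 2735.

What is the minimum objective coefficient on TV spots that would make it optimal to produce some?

20

Check each constraint at x*: airtime 302/302 (tight); budget 124/130 (slack 6); production 207/207 (tight).
Slack constraints have shadow price 0 (complementary slackness).
The binding rows give the dual system: 6·y_airtime + 4·y_production = 54 and 4·y_airtime + 3·y_production = 37.
This yields shadow prices y_airtime = 7, y_production = 3.
TV spots enters the basis when its profit ≥ yᵀa₃ = 7·2 + 3·2 = 20.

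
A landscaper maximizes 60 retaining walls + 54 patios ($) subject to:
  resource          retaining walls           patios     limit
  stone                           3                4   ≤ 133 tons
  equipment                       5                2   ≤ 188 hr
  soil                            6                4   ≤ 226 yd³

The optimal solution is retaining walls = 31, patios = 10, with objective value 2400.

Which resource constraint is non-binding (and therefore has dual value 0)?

stone: 133/133 (binding)
equipment: 175/188 (slack 13)
soil: 226/226 (binding)
By complementary slackness, a constraint with positive slack has shadow price 0 → equipment.

equipment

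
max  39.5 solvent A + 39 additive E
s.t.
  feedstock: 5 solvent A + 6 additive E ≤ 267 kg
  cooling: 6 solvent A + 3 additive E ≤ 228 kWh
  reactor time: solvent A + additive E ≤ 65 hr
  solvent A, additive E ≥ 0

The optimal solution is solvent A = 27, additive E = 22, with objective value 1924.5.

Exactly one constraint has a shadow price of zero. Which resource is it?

reactor time

feedstock: 267/267 (binding)
cooling: 228/228 (binding)
reactor time: 49/65 (slack 16)
By complementary slackness, a constraint with positive slack has shadow price 0 → reactor time.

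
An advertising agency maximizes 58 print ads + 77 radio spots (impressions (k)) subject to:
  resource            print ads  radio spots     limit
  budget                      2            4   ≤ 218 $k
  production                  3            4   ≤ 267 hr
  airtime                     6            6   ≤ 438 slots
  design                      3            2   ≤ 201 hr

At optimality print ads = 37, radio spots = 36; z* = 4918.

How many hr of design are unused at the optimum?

design used = 3·37 + 2·36 = 183; slack = 201 − 183 = 18.

18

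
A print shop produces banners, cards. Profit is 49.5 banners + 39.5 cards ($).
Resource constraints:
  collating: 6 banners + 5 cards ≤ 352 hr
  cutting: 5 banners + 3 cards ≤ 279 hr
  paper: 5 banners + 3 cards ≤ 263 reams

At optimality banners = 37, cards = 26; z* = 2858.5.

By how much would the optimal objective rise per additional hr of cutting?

Binding: collating and paper. Non-binding: cutting (16 unused).
By complementary slackness, y = 0 for the non-binding constraint.
From A_Bᵀ y = c: 6·y_collating + 5·y_paper = 49.5; 5·y_collating + 3·y_paper = 39.5.
This yields shadow prices y_collating = 7, y_paper = 1.5.
Shadow price of cutting = 0.

0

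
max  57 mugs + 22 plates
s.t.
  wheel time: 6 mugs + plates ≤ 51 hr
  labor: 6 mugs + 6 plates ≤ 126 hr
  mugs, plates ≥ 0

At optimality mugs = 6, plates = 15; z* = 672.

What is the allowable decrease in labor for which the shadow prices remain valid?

75

Binding constraints: wheel time, labor. The basis is B = [[6,1],[6,6]] with det 30.
Per unit decrease in labor, x* moves by d = (0.0333, -0.2).
The basis stays optimal until plates reaches 0; allowable decrease = 75 hr.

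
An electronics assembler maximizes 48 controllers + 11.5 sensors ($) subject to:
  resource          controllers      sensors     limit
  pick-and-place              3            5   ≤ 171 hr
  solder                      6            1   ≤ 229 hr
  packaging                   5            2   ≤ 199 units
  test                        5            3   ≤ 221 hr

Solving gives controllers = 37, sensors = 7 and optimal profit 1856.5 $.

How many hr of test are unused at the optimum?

15

test used = 5·37 + 3·7 = 206; slack = 221 − 206 = 15.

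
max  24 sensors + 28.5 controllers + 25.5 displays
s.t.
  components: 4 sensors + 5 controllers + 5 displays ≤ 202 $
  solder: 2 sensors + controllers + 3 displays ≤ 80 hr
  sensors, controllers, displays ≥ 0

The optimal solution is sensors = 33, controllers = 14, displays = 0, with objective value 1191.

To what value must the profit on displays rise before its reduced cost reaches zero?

30.5

Check each constraint at x*: components 202/202 (tight); solder 80/80 (tight).
Dual feasibility on the basic columns requires 4·y_components + 2·y_solder = 24, 5·y_components + 1·y_solder = 28.5.
Solving: y_components = 5.5, y_solder = 1.
displays enters the basis when its profit ≥ yᵀa₃ = 5.5·5 + 1·3 = 30.5.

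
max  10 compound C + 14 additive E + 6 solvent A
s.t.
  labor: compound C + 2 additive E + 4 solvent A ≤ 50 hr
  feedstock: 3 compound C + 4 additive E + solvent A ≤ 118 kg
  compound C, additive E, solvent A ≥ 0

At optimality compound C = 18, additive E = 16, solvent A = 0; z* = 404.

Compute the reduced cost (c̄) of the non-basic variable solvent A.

-1

Both labor and feedstock are binding at x*.
From A_Bᵀ y = c: 1·y_labor + 3·y_feedstock = 10; 2·y_labor + 4·y_feedstock = 14.
Solving: y_labor = 1, y_feedstock = 3.
Reduced cost of solvent A: c₃ − yᵀa₃ = 6 − (1·4 + 3·1) = 6 − 7 = -1.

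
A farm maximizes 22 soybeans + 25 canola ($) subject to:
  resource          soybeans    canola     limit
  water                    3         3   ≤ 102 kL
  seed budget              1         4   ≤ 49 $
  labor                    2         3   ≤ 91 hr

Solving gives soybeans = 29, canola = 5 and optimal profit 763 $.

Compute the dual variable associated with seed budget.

Binding: water and seed budget. Non-binding: labor (18 unused).
Since labor is not tight, its dual is 0.
Dual feasibility on the basic columns requires 3·y_water + 1·y_seed budget = 22, 3·y_water + 4·y_seed budget = 25.
This yields shadow prices y_water = 7, y_seed budget = 1.
Shadow price of seed budget = 1.

1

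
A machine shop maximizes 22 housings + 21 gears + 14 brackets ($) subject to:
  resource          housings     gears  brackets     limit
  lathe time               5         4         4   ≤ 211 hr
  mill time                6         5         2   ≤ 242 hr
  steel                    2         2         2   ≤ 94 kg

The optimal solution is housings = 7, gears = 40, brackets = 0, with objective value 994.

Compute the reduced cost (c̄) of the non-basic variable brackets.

-4

At the optimum: lathe time uses 195 of 211 (slack = 16); mill time uses 242 of 242 (binding); steel uses 94 of 94 (binding).
By complementary slackness, y = 0 for the non-binding constraint.
From A_Bᵀ y = c: 6·y_mill time + 2·y_steel = 22; 5·y_mill time + 2·y_steel = 21.
This yields shadow prices y_mill time = 1, y_steel = 8.
Reduced cost of brackets: c₃ − yᵀa₃ = 14 − (1·2 + 8·2) = 14 − 18 = -4.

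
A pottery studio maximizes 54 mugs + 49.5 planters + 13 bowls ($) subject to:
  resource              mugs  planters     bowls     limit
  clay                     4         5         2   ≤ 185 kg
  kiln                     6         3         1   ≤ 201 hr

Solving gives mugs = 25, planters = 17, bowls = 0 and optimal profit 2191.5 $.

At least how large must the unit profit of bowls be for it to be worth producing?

19

At the optimum: clay uses 185 of 185 (binding); kiln uses 201 of 201 (binding).
The binding rows give the dual system: 4·y_clay + 6·y_kiln = 54 and 5·y_clay + 3·y_kiln = 49.5.
→ y_clay = 7.5 and y_kiln = 4.
bowls enters the basis when its profit ≥ yᵀa₃ = 7.5·2 + 4·1 = 19.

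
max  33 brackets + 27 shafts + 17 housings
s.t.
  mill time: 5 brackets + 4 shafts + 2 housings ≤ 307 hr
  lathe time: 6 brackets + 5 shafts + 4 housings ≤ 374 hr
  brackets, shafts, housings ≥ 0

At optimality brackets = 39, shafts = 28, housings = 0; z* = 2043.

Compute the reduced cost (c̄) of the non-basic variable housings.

-1

Check each constraint at x*: mill time 307/307 (tight); lathe time 374/374 (tight).
The binding rows give the dual system: 5·y_mill time + 6·y_lathe time = 33 and 4·y_mill time + 5·y_lathe time = 27.
This yields shadow prices y_mill time = 3, y_lathe time = 3.
Reduced cost of housings: c₃ − yᵀa₃ = 17 − (3·2 + 3·4) = 17 − 18 = -1.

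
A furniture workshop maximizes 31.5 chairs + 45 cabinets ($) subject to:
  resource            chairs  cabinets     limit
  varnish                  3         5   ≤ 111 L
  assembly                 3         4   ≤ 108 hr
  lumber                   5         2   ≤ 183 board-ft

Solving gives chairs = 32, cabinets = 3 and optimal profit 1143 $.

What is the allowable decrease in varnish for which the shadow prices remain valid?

Binding constraints: varnish, assembly. The basis is B = [[3,5],[3,4]] with det -3.
Per unit decrease in varnish, x* moves by d = (1.3333, -1).
The basis stays optimal until cabinets reaches 0; allowable decrease = 3 L.

3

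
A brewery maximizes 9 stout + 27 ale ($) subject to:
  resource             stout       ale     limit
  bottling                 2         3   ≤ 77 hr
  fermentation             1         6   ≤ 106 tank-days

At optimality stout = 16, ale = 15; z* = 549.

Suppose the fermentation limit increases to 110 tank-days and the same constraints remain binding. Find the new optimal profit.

561

Both bottling and fermentation are binding at x*.
Dual feasibility on the basic columns requires 2·y_bottling + 1·y_fermentation = 9, 3·y_bottling + 6·y_fermentation = 27.
→ y_bottling = 3 and y_fermentation = 3.
Δz = y_fermentation·Δb = 3 × (4) = 12, so new z* = 549 + 12 = 561.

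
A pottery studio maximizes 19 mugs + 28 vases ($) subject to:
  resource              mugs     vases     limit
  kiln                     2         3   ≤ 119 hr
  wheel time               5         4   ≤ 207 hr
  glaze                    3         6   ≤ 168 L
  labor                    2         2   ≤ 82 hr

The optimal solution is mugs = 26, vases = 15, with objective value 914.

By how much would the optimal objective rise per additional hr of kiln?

0

At the optimum: kiln uses 97 of 119 (slack = 22); wheel time uses 190 of 207 (slack = 17); glaze uses 168 of 168 (binding); labor uses 82 of 82 (binding).
Since kiln, wheel time are not tight, their duals are 0.
The binding rows give the dual system: 3·y_glaze + 2·y_labor = 19 and 6·y_glaze + 2·y_labor = 28.
→ y_glaze = 3 and y_labor = 5.
Shadow price of kiln = 0.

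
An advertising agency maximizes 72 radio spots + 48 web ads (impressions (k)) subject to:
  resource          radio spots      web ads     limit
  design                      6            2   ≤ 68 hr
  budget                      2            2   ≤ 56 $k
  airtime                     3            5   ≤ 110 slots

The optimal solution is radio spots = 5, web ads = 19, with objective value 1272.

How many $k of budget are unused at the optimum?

budget used = 2·5 + 2·19 = 48; slack = 56 − 48 = 8.

8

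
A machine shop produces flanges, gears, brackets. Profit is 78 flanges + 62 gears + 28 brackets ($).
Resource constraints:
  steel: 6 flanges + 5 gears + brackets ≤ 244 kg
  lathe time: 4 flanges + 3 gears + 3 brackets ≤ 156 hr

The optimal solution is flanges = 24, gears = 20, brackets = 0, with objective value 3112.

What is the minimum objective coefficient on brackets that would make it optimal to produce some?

34

Check each constraint at x*: steel 244/244 (tight); lathe time 156/156 (tight).
From A_Bᵀ y = c: 6·y_steel + 4·y_lathe time = 78; 5·y_steel + 3·y_lathe time = 62.
This yields shadow prices y_steel = 7, y_lathe time = 9.
brackets enters the basis when its profit ≥ yᵀa₃ = 7·1 + 9·3 = 34.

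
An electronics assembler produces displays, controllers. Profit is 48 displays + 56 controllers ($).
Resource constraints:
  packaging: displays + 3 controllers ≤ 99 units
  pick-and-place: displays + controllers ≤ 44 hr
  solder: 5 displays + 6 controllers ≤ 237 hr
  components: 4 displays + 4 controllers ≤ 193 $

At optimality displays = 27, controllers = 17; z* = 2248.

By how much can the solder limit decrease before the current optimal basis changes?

17

Binding constraints: pick-and-place, solder. The basis is B = [[1,1],[5,6]] with det 1.
Per unit decrease in solder, x* moves by d = (1, -1).
The basis stays optimal until controllers reaches 0; allowable decrease = 17 hr.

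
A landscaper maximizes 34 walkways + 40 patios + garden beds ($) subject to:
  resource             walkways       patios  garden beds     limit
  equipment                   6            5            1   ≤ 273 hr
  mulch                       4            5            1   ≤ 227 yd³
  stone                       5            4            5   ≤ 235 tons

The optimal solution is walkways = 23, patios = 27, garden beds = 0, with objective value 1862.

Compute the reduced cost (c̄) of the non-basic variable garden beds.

-7

Check each constraint at x*: equipment 273/273 (tight); mulch 227/227 (tight); stone 223/235 (slack 12).
Since stone is not tight, its dual is 0.
The binding rows give the dual system: 6·y_equipment + 4·y_mulch = 34 and 5·y_equipment + 5·y_mulch = 40.
Solving: y_equipment = 1, y_mulch = 7.
Reduced cost of garden beds: c₃ − yᵀa₃ = 1 − (1·1 + 7·1) = 1 − 8 = -7.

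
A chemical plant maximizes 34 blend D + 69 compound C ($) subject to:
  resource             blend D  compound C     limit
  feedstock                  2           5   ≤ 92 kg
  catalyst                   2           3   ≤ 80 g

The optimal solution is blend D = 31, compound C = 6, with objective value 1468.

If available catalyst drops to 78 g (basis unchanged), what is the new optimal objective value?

1452

Both feedstock and catalyst are binding at x*.
From A_Bᵀ y = c: 2·y_feedstock + 2·y_catalyst = 34; 5·y_feedstock + 3·y_catalyst = 69.
Solving: y_feedstock = 9, y_catalyst = 8.
Δz = y_catalyst·Δb = 8 × (-2) = -16, so new z* = 1468 − 16 = 1452.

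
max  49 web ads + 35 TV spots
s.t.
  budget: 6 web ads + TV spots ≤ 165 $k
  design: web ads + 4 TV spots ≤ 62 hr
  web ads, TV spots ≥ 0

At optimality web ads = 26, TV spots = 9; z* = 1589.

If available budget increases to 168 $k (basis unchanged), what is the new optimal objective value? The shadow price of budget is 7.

1610

Δb = 3, so new z* = 1589 + (7)·(3) = 1589 + 21 = 1610.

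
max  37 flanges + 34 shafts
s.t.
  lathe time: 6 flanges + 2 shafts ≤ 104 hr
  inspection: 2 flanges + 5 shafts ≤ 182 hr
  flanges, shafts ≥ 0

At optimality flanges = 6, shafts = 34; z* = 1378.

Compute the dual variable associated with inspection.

5

Both lathe time and inspection are binding at x*.
From A_Bᵀ y = c: 6·y_lathe time + 2·y_inspection = 37; 2·y_lathe time + 5·y_inspection = 34.
→ y_lathe time = 4.5 and y_inspection = 5.
Shadow price of inspection = 5.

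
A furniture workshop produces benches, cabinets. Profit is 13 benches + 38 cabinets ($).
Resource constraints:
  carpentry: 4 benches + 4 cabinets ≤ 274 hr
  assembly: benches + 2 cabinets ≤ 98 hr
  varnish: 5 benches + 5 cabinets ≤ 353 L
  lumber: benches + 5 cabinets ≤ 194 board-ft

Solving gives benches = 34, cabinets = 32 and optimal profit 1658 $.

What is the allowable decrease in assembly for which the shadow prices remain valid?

20.4

Binding constraints: assembly, lumber. The basis is B = [[1,2],[1,5]] with det 3.
Per unit decrease in assembly, x* moves by d = (-1.6667, 0.3333).
The basis stays optimal until benches reaches 0; allowable decrease = 20.4 hr.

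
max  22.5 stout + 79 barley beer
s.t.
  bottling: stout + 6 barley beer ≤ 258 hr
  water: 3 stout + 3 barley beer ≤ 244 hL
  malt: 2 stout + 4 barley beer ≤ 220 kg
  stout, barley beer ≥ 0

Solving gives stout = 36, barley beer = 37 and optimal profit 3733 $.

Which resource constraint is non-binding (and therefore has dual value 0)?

bottling: 258/258 (binding)
water: 219/244 (slack 25)
malt: 220/220 (binding)
By complementary slackness, a constraint with positive slack has shadow price 0 → water.

water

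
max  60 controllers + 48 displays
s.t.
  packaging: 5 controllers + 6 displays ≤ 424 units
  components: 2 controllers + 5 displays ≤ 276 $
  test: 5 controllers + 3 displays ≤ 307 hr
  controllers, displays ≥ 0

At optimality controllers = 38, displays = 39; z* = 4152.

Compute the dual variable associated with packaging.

Check each constraint at x*: packaging 424/424 (tight); components 271/276 (slack 5); test 307/307 (tight).
Since components is not tight, its dual is 0.
The binding rows give the dual system: 5·y_packaging + 5·y_test = 60 and 6·y_packaging + 3·y_test = 48.
Solving: y_packaging = 4, y_test = 8.
Shadow price of packaging = 4.

4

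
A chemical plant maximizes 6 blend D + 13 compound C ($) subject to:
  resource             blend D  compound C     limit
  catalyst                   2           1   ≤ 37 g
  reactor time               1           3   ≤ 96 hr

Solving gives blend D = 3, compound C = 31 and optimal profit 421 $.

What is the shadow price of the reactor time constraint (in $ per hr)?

Both catalyst and reactor time are binding at x*.
From A_Bᵀ y = c: 2·y_catalyst + 1·y_reactor time = 6; 1·y_catalyst + 3·y_reactor time = 13.
→ y_catalyst = 1 and y_reactor time = 4.
Shadow price of reactor time = 4.

4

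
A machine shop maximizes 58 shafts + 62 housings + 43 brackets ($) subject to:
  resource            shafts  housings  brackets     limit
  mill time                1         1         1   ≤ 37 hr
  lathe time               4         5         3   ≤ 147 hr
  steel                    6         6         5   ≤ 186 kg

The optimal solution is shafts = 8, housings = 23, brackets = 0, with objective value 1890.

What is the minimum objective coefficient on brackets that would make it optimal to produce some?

Binding: lathe time and steel. Non-binding: mill time (6 unused).
By complementary slackness, y = 0 for the non-binding constraint.
The binding rows give the dual system: 4·y_lathe time + 6·y_steel = 58 and 5·y_lathe time + 6·y_steel = 62.
→ y_lathe time = 4 and y_steel = 7.
brackets enters the basis when its profit ≥ yᵀa₃ = 4·3 + 7·5 = 47.

47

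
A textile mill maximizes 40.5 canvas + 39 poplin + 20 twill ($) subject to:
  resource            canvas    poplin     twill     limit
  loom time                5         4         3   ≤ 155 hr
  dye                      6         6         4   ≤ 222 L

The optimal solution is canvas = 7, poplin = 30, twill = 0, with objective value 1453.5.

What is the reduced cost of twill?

-6.5

Both loom time and dye are binding at x*.
From A_Bᵀ y = c: 5·y_loom time + 6·y_dye = 40.5; 4·y_loom time + 6·y_dye = 39.
This yields shadow prices y_loom time = 1.5, y_dye = 5.5.
Reduced cost of twill: c₃ − yᵀa₃ = 20 − (1.5·3 + 5.5·4) = 20 − 26.5 = -6.5.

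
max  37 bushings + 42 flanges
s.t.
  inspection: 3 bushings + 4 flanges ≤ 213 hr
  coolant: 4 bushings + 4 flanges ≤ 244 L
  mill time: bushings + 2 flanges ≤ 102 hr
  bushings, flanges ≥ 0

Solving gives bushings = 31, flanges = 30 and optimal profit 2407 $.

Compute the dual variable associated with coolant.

5.5

Check each constraint at x*: inspection 213/213 (tight); coolant 244/244 (tight); mill time 91/102 (slack 11).
By complementary slackness, y = 0 for the non-binding constraint.
The binding rows give the dual system: 3·y_inspection + 4·y_coolant = 37 and 4·y_inspection + 4·y_coolant = 42.
This yields shadow prices y_inspection = 5, y_coolant = 5.5.
Shadow price of coolant = 5.5.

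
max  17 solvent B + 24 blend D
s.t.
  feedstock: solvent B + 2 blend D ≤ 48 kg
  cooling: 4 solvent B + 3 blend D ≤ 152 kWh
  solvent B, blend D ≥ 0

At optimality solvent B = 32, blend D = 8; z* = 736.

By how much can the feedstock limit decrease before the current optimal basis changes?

Binding constraints: feedstock, cooling. The basis is B = [[1,2],[4,3]] with det -5.
Per unit decrease in feedstock, x* moves by d = (0.6, -0.8).
The basis stays optimal until blend D reaches 0; allowable decrease = 10 kg.

10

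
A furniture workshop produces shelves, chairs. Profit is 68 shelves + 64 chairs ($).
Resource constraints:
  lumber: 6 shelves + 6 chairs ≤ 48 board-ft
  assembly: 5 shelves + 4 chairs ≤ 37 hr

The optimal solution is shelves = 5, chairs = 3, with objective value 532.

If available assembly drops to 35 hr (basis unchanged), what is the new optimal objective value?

524

Both lumber and assembly are binding at x*.
The binding rows give the dual system: 6·y_lumber + 5·y_assembly = 68 and 6·y_lumber + 4·y_assembly = 64.
This yields shadow prices y_lumber = 8, y_assembly = 4.
Δz = y_assembly·Δb = 4 × (-2) = -8, so new z* = 532 − 8 = 524.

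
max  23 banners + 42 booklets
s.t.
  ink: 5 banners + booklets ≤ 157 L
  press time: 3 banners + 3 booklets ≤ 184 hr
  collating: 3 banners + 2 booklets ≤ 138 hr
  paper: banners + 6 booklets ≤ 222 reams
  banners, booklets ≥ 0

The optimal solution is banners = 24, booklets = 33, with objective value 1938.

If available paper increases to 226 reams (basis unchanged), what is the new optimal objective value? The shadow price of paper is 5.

Δb = 4, so new z* = 1938 + (5)·(4) = 1938 + 20 = 1958.

1958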